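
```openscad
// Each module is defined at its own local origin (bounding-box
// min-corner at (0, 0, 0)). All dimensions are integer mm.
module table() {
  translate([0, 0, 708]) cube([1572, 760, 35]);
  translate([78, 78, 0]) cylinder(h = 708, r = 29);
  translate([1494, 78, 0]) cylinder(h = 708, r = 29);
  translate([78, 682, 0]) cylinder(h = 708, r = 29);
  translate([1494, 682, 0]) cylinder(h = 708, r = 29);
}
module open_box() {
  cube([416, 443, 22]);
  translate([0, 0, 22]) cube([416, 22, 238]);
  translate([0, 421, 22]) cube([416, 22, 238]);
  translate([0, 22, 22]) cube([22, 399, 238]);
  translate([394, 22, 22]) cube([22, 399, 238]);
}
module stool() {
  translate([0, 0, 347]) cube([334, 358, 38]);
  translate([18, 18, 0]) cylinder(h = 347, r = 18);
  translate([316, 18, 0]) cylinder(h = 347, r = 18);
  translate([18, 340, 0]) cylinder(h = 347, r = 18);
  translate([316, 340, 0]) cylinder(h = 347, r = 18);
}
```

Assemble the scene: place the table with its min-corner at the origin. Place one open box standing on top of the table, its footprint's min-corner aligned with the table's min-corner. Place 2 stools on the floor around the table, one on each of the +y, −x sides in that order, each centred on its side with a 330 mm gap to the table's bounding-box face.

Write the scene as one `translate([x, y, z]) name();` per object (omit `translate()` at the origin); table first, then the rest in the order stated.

table();
translate([0, 0, 743]) open_box();
translate([619, 1090, 0]) stool();
translate([-664, 201, 0]) stool();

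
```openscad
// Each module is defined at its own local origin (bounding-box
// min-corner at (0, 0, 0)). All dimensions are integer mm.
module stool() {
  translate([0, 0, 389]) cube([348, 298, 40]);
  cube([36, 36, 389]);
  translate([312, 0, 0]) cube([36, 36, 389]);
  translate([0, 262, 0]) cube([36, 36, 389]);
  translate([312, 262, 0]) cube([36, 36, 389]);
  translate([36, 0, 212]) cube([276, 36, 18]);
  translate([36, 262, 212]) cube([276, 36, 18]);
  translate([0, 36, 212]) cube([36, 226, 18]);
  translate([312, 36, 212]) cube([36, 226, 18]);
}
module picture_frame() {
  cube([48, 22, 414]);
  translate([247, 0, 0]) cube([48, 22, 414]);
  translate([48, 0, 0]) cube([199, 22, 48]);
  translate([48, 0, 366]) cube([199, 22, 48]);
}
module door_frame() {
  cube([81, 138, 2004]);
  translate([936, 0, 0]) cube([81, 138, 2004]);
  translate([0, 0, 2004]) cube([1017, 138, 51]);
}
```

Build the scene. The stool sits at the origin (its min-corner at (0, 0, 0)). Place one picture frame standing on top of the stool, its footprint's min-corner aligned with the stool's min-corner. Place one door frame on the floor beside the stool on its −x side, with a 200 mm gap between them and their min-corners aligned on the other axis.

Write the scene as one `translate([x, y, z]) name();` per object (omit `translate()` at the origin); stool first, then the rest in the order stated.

stool();
translate([0, 0, 429]) picture_frame();
translate([-1217, 0, 0]) door_frame();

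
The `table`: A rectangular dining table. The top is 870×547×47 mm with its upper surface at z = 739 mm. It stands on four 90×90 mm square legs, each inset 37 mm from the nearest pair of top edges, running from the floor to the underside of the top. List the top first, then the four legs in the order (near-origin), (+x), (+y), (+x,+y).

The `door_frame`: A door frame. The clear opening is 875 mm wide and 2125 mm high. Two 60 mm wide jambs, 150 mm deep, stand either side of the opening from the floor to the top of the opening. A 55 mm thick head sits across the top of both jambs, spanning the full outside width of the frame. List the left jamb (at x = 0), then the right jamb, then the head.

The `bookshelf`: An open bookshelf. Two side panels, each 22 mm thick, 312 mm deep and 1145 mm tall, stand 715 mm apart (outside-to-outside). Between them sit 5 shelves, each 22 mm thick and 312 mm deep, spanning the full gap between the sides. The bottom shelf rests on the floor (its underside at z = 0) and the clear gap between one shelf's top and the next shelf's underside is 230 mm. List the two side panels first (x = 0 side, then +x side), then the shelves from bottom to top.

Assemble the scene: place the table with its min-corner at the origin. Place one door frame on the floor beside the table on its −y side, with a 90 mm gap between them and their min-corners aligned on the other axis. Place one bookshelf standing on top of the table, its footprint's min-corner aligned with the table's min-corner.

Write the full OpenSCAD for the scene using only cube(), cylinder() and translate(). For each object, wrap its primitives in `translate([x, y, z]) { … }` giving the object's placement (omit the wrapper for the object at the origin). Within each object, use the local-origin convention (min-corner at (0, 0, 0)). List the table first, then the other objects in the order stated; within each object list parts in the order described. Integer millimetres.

translate([0, 0, 692]) cube([870, 547, 47]);
translate([37, 37, 0]) cube([90, 90, 692]);
translate([743, 37, 0]) cube([90, 90, 692]);
translate([37, 420, 0]) cube([90, 90, 692]);
translate([743, 420, 0]) cube([90, 90, 692]);
translate([0, -240, 0]) {
  cube([60, 150, 2125]);
  translate([935, 0, 0]) cube([60, 150, 2125]);
  translate([0, 0, 2125]) cube([995, 150, 55]);
}
translate([0, 0, 739]) {
  cube([22, 312, 1145]);
  translate([693, 0, 0]) cube([22, 312, 1145]);
  translate([22, 0, 0]) cube([671, 312, 22]);
  translate([22, 0, 252]) cube([671, 312, 22]);
  translate([22, 0, 504]) cube([671, 312, 22]);
  translate([22, 0, 756]) cube([671, 312, 22]);
  translate([22, 0, 1008]) cube([671, 312, 22]);
}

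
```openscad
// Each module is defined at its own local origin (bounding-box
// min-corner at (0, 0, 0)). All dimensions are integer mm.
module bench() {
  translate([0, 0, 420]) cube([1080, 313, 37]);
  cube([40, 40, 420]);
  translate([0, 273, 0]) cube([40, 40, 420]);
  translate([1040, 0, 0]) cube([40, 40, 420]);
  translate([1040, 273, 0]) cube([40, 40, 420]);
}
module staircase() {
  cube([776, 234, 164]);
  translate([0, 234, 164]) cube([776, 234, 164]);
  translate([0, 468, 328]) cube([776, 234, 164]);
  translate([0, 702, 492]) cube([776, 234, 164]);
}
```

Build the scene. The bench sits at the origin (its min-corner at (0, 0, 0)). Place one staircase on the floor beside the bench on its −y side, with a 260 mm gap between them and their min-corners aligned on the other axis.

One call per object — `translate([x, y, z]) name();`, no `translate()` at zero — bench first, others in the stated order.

bench();
translate([0, -1196, 0]) staircase();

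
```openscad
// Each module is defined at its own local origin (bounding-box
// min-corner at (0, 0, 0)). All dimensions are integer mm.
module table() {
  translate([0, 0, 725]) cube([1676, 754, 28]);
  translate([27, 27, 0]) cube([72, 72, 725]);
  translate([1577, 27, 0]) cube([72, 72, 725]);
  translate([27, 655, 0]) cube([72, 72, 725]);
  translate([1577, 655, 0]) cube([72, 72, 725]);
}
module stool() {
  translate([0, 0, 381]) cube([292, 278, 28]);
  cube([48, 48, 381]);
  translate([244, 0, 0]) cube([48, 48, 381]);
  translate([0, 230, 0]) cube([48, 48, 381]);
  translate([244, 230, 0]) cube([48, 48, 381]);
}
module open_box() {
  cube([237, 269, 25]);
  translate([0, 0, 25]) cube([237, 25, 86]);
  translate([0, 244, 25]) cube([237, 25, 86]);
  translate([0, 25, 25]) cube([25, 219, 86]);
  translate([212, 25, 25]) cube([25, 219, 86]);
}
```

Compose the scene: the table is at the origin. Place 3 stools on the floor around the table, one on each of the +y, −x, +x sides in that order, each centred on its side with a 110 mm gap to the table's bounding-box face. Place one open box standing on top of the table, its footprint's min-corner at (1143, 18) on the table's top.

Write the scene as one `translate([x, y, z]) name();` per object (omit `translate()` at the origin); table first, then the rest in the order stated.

table();
translate([692, 864, 0]) stool();
translate([-402, 238, 0]) stool();
translate([1786, 238, 0]) stool();
translate([1143, 18, 753]) open_box();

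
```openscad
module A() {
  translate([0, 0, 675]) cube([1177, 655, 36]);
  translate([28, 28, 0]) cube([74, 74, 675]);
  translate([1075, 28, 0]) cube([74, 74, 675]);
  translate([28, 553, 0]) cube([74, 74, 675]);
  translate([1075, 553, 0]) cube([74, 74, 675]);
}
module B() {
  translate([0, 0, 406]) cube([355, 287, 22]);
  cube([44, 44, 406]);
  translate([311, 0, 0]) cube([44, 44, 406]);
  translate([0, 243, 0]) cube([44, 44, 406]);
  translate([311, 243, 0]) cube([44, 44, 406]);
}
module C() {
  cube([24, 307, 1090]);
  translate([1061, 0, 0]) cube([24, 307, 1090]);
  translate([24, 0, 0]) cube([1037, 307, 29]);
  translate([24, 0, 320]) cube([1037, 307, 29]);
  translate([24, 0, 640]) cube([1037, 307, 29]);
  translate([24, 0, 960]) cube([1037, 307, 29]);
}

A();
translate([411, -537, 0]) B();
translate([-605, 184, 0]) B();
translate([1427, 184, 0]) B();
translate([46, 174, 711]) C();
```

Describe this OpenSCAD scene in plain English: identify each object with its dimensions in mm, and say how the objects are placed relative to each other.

A is a table with a 1177×655 mm rectangular top, 36 mm thick, top surface at z = 711 mm, supported by four 74×74 mm square legs, each inset 28 mm from the nearest pair of top edges, running from the floor.

B is a simple wooden stool: a rectangular seat 355 mm (x) by 287 mm (y), 22 mm thick, top face at z = 428 mm, on four square legs, each 44×44 mm in cross-section. The legs rest on z = 0, each flush with a corner of the seat.

C is an open bookshelf. Two side panels, each 24 mm thick, 307 mm deep and 1090 mm tall, stand 1085 mm apart (outside-to-outside). Between them sit 4 shelves, each 29 mm thick and 307 mm deep, spanning the full gap between the sides. The bottom shelf rests on the floor (its underside at z = 0) and the clear gap between one shelf's top and the next shelf's underside is 291 mm.

Three stools sit around the table at the −y, −x, +x sides. The bookshelf is on top of the table, centred.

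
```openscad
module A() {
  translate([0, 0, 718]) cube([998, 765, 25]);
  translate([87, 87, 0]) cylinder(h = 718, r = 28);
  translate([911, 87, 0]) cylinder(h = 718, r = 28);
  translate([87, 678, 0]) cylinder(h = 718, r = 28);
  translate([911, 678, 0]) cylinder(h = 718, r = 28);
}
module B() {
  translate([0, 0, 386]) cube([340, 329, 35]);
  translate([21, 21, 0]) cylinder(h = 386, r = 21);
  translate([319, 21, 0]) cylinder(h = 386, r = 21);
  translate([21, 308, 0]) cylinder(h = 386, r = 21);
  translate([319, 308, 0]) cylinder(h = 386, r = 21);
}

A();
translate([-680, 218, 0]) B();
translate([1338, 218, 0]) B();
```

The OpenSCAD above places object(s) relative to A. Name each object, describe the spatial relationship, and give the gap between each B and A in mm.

Each stool's nearest face is 340 mm from the table's bounding box.

A is a table. B is a stool. Two stools sit around the table at the −x, +x sides. The gap between each stool and the table is 340 mm.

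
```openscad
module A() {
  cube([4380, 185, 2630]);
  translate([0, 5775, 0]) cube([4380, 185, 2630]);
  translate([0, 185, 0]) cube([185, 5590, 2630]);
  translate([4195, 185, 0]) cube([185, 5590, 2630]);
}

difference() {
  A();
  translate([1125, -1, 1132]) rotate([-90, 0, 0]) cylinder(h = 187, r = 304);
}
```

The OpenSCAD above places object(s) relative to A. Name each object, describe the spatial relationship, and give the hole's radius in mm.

A is a house frame. The house frame has a circular hole through its front wall. The hole's radius is 304 mm.

The subtracted cylinder has r = 304 mm.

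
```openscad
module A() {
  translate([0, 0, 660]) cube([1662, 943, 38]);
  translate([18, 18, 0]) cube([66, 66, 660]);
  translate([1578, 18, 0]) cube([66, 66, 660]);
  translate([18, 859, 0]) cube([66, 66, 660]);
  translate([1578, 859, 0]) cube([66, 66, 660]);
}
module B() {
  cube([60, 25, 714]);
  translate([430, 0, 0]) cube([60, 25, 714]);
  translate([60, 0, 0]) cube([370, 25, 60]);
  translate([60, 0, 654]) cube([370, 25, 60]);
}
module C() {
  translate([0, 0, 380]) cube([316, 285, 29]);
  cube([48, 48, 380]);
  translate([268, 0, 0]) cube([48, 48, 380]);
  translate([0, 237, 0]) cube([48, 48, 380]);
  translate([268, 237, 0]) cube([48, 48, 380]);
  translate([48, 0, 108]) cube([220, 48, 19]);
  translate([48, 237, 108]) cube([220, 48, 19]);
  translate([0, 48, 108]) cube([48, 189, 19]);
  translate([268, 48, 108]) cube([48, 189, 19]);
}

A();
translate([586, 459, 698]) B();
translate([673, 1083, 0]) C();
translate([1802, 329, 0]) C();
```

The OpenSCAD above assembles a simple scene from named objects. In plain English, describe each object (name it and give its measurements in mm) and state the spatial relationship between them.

A is a rectangular dining table. The top is 1662×943×38 mm with its upper surface at z = 698 mm. It stands on four 66×66 mm square legs, each inset 18 mm from the nearest pair of top edges, running from the floor to the underside of the top.

B is a rectangular picture frame lying in the x–z plane (depth along y). The opening is 370 mm wide (x) by 594 mm tall (z), surrounded by a border 60 mm wide on all four sides. The frame is 25 mm deep and is made of two full-height vertical stiles with two horizontal rails fitted between them.

C is a four-legged stool. The seat is 316×285 mm, 29 mm thick, top at z = 409 mm. It stands on four square legs, each 48×48 mm in cross-section, from z = 0 to the seat underside, each flush with a corner of the seat. Four stretchers, 48 mm wide and 19 mm tall, connect adjacent legs with their undersides at z = 108 mm, each running between the inner faces of the legs it joins and aligned with the legs' outer faces on the other axis.

The picture frame is on top of the table, centred. Two stools sit around the table at the +y, +x sides.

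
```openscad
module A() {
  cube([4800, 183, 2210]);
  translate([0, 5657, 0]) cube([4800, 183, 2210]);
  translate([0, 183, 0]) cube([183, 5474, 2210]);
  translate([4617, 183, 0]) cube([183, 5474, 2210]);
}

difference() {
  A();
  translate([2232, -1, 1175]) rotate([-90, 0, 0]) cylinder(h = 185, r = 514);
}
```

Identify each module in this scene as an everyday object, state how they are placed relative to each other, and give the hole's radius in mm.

The subtracted cylinder has r = 514 mm.

A is a house frame. The house frame has a circular hole through its front wall. The hole's radius is 514 mm.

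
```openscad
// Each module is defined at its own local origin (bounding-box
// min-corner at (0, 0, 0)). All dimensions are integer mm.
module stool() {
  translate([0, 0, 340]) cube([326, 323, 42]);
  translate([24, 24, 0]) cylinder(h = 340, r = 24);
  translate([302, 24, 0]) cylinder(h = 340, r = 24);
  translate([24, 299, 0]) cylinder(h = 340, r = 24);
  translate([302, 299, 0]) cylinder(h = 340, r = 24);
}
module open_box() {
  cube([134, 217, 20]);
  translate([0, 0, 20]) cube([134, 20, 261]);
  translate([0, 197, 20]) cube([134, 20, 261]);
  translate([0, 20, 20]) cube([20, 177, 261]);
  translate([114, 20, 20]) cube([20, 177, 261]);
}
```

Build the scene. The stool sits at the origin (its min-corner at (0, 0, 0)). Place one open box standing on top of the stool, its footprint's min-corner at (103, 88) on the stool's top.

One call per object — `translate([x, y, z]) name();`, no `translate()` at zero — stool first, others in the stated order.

stool();
translate([103, 88, 382]) open_box();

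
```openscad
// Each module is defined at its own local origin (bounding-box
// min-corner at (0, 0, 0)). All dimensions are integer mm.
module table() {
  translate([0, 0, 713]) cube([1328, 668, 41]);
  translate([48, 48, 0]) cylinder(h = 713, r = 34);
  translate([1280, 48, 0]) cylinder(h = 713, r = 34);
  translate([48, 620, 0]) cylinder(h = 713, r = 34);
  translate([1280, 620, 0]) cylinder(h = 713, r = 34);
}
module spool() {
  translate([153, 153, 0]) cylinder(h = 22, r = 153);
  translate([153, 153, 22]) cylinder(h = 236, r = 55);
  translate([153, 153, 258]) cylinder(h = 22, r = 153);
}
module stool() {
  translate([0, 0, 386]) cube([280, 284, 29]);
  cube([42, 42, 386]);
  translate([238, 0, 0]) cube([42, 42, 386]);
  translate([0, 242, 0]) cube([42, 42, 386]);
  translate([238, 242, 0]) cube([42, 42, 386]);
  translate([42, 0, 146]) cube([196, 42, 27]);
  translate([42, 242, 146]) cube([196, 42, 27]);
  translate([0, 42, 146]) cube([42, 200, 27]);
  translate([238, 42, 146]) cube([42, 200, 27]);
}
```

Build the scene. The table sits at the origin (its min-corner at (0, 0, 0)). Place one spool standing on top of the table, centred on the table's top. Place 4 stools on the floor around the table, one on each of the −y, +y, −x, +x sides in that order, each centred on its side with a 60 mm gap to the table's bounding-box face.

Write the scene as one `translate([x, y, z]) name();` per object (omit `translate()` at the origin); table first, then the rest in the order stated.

table();
translate([511, 181, 754]) spool();
translate([524, -344, 0]) stool();
translate([524, 728, 0]) stool();
translate([-340, 192, 0]) stool();
translate([1388, 192, 0]) stool();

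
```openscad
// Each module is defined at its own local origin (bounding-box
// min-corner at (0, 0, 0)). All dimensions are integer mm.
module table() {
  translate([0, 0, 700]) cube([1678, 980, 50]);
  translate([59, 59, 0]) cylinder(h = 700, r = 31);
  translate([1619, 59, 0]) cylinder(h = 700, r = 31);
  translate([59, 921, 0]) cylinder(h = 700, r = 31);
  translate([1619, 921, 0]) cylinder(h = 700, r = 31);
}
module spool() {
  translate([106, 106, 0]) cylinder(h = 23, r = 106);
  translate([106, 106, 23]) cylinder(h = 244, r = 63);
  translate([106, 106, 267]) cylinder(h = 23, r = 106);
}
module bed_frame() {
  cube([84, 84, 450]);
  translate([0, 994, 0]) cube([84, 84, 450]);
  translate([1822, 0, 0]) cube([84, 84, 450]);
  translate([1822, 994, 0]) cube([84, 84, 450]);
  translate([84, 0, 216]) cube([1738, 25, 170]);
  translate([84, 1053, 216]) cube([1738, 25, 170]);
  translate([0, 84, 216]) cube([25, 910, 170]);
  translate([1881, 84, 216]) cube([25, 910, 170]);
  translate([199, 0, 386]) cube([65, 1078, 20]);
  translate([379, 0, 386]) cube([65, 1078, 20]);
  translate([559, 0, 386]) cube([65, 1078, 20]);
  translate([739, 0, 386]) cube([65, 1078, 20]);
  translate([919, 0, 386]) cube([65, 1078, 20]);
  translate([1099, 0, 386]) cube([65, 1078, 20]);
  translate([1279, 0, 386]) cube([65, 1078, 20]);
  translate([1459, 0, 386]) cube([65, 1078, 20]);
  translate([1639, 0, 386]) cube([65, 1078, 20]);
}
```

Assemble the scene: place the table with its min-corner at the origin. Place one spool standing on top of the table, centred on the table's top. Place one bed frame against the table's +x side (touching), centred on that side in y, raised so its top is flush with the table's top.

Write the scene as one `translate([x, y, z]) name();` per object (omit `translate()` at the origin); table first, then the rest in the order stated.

table();
translate([733, 384, 750]) spool();
translate([1678, -49, 300]) bed_frame();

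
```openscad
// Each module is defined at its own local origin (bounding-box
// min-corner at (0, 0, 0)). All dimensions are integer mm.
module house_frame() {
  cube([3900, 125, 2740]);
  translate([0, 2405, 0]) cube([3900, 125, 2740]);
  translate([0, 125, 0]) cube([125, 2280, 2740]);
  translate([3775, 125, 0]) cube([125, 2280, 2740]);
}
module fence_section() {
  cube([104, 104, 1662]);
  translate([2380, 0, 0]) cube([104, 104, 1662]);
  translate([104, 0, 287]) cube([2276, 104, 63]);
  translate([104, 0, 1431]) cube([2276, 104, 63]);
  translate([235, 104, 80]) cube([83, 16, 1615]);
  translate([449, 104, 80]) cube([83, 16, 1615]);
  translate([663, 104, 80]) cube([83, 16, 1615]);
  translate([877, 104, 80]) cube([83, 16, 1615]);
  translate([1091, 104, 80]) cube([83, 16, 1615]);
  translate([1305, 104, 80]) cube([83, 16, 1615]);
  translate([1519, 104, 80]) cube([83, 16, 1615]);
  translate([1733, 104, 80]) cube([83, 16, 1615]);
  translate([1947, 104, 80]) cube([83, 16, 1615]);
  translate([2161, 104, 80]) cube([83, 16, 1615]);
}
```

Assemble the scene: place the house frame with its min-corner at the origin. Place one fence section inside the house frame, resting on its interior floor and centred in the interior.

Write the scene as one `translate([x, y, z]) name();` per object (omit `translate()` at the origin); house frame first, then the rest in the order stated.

house_frame();
translate([708, 1205, 0]) fence_section();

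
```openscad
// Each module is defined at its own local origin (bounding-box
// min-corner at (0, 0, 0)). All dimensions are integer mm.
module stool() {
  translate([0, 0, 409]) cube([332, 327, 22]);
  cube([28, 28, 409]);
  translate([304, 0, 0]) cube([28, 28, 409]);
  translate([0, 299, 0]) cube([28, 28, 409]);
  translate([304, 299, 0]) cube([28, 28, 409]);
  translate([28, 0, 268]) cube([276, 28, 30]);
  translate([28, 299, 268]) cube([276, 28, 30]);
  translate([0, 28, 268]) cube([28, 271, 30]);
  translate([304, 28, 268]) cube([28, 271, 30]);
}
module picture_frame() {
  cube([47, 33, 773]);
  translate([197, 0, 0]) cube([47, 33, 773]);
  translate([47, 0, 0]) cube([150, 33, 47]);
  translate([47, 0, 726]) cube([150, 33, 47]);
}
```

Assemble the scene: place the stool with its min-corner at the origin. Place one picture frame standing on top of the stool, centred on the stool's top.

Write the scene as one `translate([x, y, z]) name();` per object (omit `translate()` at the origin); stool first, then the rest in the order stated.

stool();
translate([44, 147, 431]) picture_frame();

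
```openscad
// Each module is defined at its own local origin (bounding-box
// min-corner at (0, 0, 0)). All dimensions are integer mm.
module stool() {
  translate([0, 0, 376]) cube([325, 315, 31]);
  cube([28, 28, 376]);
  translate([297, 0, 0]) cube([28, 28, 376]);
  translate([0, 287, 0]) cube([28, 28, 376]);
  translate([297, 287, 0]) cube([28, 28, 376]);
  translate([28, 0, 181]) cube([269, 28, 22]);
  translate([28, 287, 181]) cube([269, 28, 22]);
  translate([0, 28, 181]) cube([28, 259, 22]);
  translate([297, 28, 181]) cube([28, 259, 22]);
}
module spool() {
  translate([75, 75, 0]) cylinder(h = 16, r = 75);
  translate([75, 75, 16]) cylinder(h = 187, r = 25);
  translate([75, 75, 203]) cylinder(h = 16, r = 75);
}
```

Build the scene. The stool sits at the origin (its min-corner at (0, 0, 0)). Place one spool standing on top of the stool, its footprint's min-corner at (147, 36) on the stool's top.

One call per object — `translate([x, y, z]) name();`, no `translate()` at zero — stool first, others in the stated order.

stool();
translate([147, 36, 407]) spool();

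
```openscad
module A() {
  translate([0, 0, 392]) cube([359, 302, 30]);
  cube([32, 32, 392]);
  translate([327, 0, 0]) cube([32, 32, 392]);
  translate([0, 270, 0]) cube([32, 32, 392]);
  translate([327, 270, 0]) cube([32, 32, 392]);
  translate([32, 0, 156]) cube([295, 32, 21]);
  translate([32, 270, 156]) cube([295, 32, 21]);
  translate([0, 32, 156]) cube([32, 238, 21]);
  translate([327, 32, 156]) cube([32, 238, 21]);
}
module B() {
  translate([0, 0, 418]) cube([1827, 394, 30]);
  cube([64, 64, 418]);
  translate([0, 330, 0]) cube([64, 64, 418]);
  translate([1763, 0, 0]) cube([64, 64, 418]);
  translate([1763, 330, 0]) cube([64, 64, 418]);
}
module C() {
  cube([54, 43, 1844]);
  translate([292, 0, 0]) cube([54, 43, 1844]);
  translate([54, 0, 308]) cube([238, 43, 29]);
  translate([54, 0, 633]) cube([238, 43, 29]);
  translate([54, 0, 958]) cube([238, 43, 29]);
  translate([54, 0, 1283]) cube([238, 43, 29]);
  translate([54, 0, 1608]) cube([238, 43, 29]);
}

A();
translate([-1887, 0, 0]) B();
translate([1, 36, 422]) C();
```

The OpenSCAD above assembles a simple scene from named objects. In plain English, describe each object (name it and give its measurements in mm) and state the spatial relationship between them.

A is a four-legged stool. The seat is 359×302 mm, 30 mm thick, top at z = 422 mm. It stands on four square legs, each 32×32 mm in cross-section, from z = 0 to the seat underside, each flush with a corner of the seat. Four stretchers, 32 mm wide and 21 mm tall, connect adjacent legs with their undersides at z = 156 mm, each running between the inner faces of the legs it joins and aligned with the legs' outer faces on the other axis.

B is a long wooden bench with a 1827 mm (x) × 394 mm (y) seat, 30 mm thick, its top surface 448 mm above the floor. Four 64 mm square legs at the seat corners, flush with the edges, run from z = 0 to the seat underside.

C is a wooden ladder with two side rails of 54×43 mm section and 1844 mm height, set 346 mm apart overall. Between them run 5 rectangular rungs (43 mm deep, 29 mm thick), front faces flush with the rails' −y face. The bottom of the first rung is 308 mm above the floor and each subsequent rung is 325 mm higher than the one below.

The bench is on the floor beside the stool on its −x side. The ladder is on top of the stool.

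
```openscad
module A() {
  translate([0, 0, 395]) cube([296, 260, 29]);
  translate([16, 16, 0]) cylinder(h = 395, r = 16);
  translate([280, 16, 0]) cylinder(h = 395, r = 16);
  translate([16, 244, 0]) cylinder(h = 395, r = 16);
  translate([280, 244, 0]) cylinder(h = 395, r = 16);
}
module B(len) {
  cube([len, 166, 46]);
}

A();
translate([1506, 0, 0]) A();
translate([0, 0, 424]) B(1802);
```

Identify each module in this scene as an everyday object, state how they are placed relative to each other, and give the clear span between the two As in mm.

Second stool starts at x = 1506; first ends at x = 296; clear span = 1506 − 296 = 1210 mm.

A is a stool. B is a beam. A beam spans the tops of two stools. The clear span between the two stools is 1210 mm.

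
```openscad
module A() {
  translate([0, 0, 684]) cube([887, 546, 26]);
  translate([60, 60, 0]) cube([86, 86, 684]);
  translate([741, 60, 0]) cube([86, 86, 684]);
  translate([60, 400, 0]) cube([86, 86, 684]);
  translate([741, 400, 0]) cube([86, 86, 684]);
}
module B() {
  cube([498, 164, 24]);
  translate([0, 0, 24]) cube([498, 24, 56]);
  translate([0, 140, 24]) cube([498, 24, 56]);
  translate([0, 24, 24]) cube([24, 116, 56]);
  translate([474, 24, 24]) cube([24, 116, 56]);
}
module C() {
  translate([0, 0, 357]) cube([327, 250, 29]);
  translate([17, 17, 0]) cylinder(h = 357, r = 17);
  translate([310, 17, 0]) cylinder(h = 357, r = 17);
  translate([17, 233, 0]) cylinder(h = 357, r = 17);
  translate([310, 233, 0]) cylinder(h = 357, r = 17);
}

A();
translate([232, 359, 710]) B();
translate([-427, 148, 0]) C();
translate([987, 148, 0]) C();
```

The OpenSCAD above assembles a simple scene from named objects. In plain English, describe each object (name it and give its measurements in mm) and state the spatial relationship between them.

A is a table: top 887 mm (x) × 546 mm (y), 26 mm thick, upper face at z = 710 mm, on four 86×86 mm square legs, each inset 60 mm from the nearest pair of top edges, running from z = 0 to the bottom of the top.

B is an open-topped rectangular box: outside dimensions 498×164×80 mm, with a uniform wall and base thickness of 24 mm. The base is a full 498×164 slab on the floor; four walls sit on top of the base. The front and back walls (the −y and +y sides) span the full width; the two side walls fit between them.

C is a four-legged stool. The seat is 327×250 mm, 29 mm thick, top at z = 386 mm. It stands on four round legs, each 34 mm in diameter, from z = 0 to the seat underside, each leg's axis is inset half a diameter from the nearest pair of seat edges (so the leg's bounding box is flush with the corner).

The open box is on top of the table. Two stools sit around the table at the −x, +x sides.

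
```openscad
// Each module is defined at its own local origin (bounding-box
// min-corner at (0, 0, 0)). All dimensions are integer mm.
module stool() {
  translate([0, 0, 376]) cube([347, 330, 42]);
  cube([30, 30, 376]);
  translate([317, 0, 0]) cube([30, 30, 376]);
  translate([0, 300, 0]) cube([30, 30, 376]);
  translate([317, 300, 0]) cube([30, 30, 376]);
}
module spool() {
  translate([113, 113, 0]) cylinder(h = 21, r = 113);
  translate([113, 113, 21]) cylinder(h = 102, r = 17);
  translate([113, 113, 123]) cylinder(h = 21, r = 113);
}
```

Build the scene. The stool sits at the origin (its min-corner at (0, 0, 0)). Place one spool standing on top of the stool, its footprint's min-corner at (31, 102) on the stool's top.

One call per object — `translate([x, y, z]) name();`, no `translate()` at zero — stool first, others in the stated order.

stool();
translate([31, 102, 418]) spool();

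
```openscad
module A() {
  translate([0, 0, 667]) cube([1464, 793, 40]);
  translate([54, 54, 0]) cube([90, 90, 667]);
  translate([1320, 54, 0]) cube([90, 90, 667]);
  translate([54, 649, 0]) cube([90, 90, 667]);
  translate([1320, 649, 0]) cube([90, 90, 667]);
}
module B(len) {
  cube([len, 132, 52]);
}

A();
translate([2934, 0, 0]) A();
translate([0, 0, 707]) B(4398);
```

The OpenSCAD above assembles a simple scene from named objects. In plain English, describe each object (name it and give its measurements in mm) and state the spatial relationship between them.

A is a table: top 1464 mm (x) × 793 mm (y), 40 mm thick, upper face at z = 707 mm, on four 90×90 mm square legs, each inset 54 mm from the nearest pair of top edges, running from z = 0 to the bottom of the top.

B is a rectangular beam 4398 mm long (x), 132 mm deep (y), 52 mm thick (z).

The beam spans the tops of two tables placed 1470 mm apart, resting at z = 707 mm.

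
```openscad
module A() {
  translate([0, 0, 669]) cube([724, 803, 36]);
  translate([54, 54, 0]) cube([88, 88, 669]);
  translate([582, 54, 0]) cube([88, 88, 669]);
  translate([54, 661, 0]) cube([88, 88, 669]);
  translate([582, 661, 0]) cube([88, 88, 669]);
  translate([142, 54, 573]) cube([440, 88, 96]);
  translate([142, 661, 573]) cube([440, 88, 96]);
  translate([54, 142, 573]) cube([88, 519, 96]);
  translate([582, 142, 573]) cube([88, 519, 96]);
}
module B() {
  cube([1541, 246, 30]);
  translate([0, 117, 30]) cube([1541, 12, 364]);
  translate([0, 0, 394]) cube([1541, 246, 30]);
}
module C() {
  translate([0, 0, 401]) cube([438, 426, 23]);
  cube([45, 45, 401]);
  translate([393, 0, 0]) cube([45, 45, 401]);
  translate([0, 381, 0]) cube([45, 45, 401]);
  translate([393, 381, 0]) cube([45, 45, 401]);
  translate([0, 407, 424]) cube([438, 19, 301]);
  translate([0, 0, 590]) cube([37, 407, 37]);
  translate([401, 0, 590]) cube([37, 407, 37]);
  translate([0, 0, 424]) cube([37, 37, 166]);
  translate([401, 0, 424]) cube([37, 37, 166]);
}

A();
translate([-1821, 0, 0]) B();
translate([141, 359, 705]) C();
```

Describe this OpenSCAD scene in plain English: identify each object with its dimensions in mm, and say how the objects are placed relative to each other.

A is a rectangular dining table. The top is 724×803×36 mm with its upper surface at z = 705 mm. It stands on four 88×88 mm square legs, each inset 54 mm from the nearest pair of top edges, running from the floor to the underside of the top. Four apron rails, 88 mm thick and 96 mm tall, run between adjacent legs with their top edges flush with the underside of the top and their outer faces flush with the legs' outer faces.

B is an I-beam lying along x, 1541 mm long. Overall section height 424 mm. Two flanges 246 mm wide (y) and 30 mm thick, one on the floor and one at the top; a web 12 mm thick runs between them, centred on the flange width.

C is a chair. The seat is a 438×426×23 mm slab with its top at z = 424 mm, on four 45×45 mm corner legs (flush with the seat edges, standing on z = 0). A flat backrest 19 mm thick, 301 mm tall, spans the full seat width and rises from the seat top along its +y edge, rear face flush with the rear of the seat. Two armrests of 37×37 mm section run along each side from the seat's front edge to the front of the backrest, top faces 203 mm above the seat top and outer faces flush with the seat's x-edges; a 37×37 mm post under the front of each armrest stands on the seat at the front corner.

The I-beam is on the floor beside the table on its −x side. The chair is on top of the table.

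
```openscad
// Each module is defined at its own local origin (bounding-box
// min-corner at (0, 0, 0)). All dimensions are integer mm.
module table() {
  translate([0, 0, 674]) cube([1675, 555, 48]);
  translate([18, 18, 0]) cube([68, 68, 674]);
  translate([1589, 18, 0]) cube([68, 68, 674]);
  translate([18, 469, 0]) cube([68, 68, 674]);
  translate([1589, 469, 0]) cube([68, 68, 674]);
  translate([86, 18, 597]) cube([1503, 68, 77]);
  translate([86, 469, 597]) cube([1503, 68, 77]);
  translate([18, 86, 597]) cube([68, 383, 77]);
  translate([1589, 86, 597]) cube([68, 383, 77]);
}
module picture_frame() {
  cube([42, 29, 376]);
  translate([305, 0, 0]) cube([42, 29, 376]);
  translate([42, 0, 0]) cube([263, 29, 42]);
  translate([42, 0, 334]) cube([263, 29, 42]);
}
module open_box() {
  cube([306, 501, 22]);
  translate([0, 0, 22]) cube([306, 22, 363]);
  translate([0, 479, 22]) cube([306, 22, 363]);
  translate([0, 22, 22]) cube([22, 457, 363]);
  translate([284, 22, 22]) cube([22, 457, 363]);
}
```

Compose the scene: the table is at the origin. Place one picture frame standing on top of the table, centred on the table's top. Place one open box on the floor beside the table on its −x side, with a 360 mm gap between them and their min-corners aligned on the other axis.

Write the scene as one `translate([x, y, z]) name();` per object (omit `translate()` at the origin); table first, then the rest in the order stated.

table();
translate([664, 263, 722]) picture_frame();
translate([-666, 0, 0]) open_box();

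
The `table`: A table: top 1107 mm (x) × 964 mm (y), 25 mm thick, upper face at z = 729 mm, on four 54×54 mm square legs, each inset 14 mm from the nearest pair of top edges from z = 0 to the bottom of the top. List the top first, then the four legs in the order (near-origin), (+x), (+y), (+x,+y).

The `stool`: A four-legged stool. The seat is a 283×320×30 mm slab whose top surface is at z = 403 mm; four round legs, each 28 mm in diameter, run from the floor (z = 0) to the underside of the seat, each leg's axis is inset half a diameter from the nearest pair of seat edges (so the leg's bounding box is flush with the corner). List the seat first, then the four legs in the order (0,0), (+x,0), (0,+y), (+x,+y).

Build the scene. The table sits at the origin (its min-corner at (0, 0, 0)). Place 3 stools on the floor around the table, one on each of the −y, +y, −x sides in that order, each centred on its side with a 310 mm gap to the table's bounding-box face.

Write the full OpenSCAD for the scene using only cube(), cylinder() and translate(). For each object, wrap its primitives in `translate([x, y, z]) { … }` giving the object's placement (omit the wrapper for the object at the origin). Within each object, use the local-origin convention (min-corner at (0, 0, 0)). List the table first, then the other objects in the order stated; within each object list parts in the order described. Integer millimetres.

translate([0, 0, 704]) cube([1107, 964, 25]);
translate([14, 14, 0]) cube([54, 54, 704]);
translate([1039, 14, 0]) cube([54, 54, 704]);
translate([14, 896, 0]) cube([54, 54, 704]);
translate([1039, 896, 0]) cube([54, 54, 704]);
translate([412, -630, 0]) {
  translate([0, 0, 373]) cube([283, 320, 30]);
  translate([14, 14, 0]) cylinder(h = 373, r = 14);
  translate([269, 14, 0]) cylinder(h = 373, r = 14);
  translate([14, 306, 0]) cylinder(h = 373, r = 14);
  translate([269, 306, 0]) cylinder(h = 373, r = 14);
}
translate([412, 1274, 0]) {
  translate([0, 0, 373]) cube([283, 320, 30]);
  translate([14, 14, 0]) cylinder(h = 373, r = 14);
  translate([269, 14, 0]) cylinder(h = 373, r = 14);
  translate([14, 306, 0]) cylinder(h = 373, r = 14);
  translate([269, 306, 0]) cylinder(h = 373, r = 14);
}
translate([-593, 322, 0]) {
  translate([0, 0, 373]) cube([283, 320, 30]);
  translate([14, 14, 0]) cylinder(h = 373, r = 14);
  translate([269, 14, 0]) cylinder(h = 373, r = 14);
  translate([14, 306, 0]) cylinder(h = 373, r = 14);
  translate([269, 306, 0]) cylinder(h = 373, r = 14);
}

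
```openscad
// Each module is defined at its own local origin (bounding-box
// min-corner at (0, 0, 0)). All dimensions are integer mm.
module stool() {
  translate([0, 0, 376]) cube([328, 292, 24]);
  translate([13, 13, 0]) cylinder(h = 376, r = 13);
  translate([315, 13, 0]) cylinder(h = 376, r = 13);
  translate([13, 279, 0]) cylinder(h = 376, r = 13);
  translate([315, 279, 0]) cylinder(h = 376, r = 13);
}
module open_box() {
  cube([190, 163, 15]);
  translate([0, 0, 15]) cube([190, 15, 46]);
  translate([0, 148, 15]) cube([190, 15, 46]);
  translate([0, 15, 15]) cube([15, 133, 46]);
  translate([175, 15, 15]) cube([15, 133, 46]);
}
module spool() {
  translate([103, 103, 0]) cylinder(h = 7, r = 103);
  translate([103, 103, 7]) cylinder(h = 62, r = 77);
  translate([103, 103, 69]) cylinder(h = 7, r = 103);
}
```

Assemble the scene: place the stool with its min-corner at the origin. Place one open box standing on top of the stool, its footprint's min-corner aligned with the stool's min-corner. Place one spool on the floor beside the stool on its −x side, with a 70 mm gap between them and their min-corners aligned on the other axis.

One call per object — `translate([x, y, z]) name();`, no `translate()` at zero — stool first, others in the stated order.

stool();
translate([0, 0, 400]) open_box();
translate([-276, 0, 0]) spool();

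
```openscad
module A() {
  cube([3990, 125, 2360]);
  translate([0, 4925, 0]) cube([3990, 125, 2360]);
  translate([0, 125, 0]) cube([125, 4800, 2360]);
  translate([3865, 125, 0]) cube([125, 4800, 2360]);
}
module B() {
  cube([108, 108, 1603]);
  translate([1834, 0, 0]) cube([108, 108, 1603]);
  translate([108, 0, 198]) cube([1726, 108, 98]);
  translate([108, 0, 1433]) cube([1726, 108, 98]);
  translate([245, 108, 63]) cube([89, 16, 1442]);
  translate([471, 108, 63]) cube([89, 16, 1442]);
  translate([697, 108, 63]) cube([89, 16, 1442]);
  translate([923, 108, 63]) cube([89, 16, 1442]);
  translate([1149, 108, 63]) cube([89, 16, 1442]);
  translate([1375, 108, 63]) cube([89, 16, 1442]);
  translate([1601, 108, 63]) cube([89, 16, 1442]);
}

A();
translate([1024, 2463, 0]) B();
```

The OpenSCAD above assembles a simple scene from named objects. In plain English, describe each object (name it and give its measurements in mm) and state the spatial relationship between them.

A is the wall frame of a small rectangular building: four walls, each 2360 mm tall and 125 mm thick, enclosing a footprint 3990 mm (x) by 5050 mm (y) outside-to-outside, with no floor or roof. The front and back walls (the −y and +y sides) span the full width; the two side walls fit between them.

B is a fence section. Two 108×108 mm posts, 1603 mm tall, stand on the floor with a clear span of 1726 mm between their inner faces. Two horizontal rails of 108×98 mm section span the gap between the posts with their undersides at z = 198 mm and z = 1433 mm, flush with the posts' −y face. 7 pickets, each 89 mm wide, 16 mm thick and 1442 mm tall, are fixed to the +y face of the rails with their bottoms at z = 63 mm, evenly spaced across the span with equal gaps (rounded down to the nearest mm) at the −x end and between each pair — any rounding remainder accumulates at the +x end.

The fence section sits inside the house frame, centred.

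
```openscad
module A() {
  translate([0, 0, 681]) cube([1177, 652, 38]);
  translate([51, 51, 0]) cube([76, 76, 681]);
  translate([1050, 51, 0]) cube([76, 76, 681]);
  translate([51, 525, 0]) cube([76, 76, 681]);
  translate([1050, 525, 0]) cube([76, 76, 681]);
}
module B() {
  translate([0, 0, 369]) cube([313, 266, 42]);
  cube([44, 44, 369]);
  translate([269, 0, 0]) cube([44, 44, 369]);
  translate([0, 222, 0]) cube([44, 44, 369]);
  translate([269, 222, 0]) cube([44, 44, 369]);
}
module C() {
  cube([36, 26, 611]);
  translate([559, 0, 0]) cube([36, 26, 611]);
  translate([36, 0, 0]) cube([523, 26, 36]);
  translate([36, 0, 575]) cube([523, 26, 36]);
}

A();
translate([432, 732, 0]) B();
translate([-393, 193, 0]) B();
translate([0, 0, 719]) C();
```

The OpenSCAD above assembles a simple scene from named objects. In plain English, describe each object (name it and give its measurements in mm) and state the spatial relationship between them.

A is a table with a 1177×652 mm rectangular top, 38 mm thick, top surface at z = 719 mm, supported by four 76×76 mm square legs, each inset 51 mm from the nearest pair of top edges, running from the floor.

B is a four-legged stool. The seat is 313×266 mm, 42 mm thick, top at z = 411 mm. It stands on four square legs, each 44×44 mm in cross-section, from z = 0 to the seat underside, each flush with a corner of the seat.

C is a rectangular picture frame lying in the x–z plane (depth along y). The opening is 523 mm wide (x) by 539 mm tall (z), surrounded by a border 36 mm wide on all four sides. The frame is 26 mm deep and is made of two full-height vertical stiles with two horizontal rails fitted between them.

Two stools sit around the table at the +y, −x sides. The picture frame is on top of the table.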